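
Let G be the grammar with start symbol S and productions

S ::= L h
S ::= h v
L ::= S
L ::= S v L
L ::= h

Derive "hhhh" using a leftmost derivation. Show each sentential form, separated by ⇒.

S⇒Lh⇒Sh⇒Lhh⇒Shh⇒Lhhh⇒hhhh

S ⇒ Lh   [S ::= L h]
Lh ⇒ Sh   [L ::= S]
Sh ⇒ Lhh   [S ::= L h]
Lhh ⇒ Shh   [L ::= S]
Shh ⇒ Lhhh   [S ::= L h]
Lhhh ⇒ hhhh   [L ::= h]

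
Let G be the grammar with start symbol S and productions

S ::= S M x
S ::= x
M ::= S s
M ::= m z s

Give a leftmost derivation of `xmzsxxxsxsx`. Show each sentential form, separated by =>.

S => SMx => SMxMx => xMxMx => xmzsxMx => xmzsxSsx => xmzsxSMxsx => xmzsxxMxsx => xmzsxxSsxsx => xmzsxxxsxsx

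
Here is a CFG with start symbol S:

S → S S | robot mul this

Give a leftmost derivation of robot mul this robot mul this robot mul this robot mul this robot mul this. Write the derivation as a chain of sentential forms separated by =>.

S => S S   [S → S S]
S S => S S S   [S → S S]
S S S => robot mul this S S   [S → robot mul this]
robot mul this S S => robot mul this S S S   [S → S S]
robot mul this S S S => robot mul this S S S S   [S → S S]
robot mul this S S S S => robot mul this robot mul this S S S   [S → robot mul this]
robot mul this robot mul this S S S => robot mul this robot mul this robot mul this S S   [S → robot mul this]
robot mul this robot mul this robot mul this S S => robot mul this robot mul this robot mul this robot mul this S   [S → robot mul this]
robot mul this robot mul this robot mul this robot mul this S => robot mul this robot mul this robot mul this robot mul this robot mul this   [S → robot mul this]

S => S S => S S S => robot mul this S S => robot mul this S S S => robot mul this S S S S => robot mul this robot mul this S S S => robot mul this robot mul this robot mul this S S => robot mul this robot mul this robot mul this robot mul this S => robot mul this robot mul this robot mul this robot mul this robot mul this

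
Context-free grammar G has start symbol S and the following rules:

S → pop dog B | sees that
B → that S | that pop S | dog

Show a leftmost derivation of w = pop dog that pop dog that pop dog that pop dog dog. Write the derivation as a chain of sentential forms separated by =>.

S => pop dog B => pop dog that S => pop dog that pop dog B => pop dog that pop dog that S => pop dog that pop dog that pop dog B => pop dog that pop dog that pop dog that S => pop dog that pop dog that pop dog that pop dog B => pop dog that pop dog that pop dog that pop dog dog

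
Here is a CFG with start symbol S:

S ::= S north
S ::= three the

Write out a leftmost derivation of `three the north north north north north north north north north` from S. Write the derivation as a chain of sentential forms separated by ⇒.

S ⇒ S north   [S ::= S north]
S north ⇒ S north north   [S ::= S north]
S north north ⇒ S north north north   [S ::= S north]
S north north north ⇒ S north north north north   [S ::= S north]
S north north north north ⇒ S north north north north north   [S ::= S north]
S north north north north north ⇒ S north north north north north north   [S ::= S north]
S north north north north north north ⇒ S north north north north north north north   [S ::= S north]
S north north north north north north north ⇒ S north north north north north north north north   [S ::= S north]
S north north north north north north north north ⇒ S north north north north north north north north north   [S ::= S north]
S north north north north north north north north north ⇒ three the north north north north north north north north north   [S ::= three the]

S ⇒ S north ⇒ S north north ⇒ S north north north ⇒ S north north north north ⇒ S north north north north north ⇒ S north north north north north north ⇒ S north north north north north north north ⇒ S north north north north north north north north ⇒ S north north north north north north north north north ⇒ three the north north north north north north north north north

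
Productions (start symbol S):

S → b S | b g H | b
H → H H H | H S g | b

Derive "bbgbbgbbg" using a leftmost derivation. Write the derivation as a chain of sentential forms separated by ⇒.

S ⇒ bS ⇒ bbgH ⇒ bbgHSg ⇒ bbgHSgSg ⇒ bbgbSgSg ⇒ bbgbbgSg ⇒ bbgbbgbSg ⇒ bbgbbgbbg

S ⇒ bS   [S → b S]
bS ⇒ bbgH   [S → b g H]
bbgH ⇒ bbgHSg   [H → H S g]
bbgHSg ⇒ bbgHSgSg   [H → H S g]
bbgHSgSg ⇒ bbgbSgSg   [H → b]
bbgbSgSg ⇒ bbgbbgSg   [S → b]
bbgbbgSg ⇒ bbgbbgbSg   [S → b S]
bbgbbgbSg ⇒ bbgbbgbbg   [S → b]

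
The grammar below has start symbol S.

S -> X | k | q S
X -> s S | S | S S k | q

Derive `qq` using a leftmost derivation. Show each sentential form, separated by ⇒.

S ⇒ qS   [S -> q S]
qS ⇒ qX   [S -> X]
qX ⇒ qq   [X -> q]

S⇒qS⇒qX⇒qq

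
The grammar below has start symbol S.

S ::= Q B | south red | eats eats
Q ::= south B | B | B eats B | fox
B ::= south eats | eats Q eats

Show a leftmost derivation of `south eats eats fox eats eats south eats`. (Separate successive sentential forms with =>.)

S => Q B   [S ::= Q B]
Q B => south B B   [Q ::= south B]
south B B => south eats Q eats B   [B ::= eats Q eats]
south eats Q eats B => south eats B eats B   [Q ::= B]
south eats B eats B => south eats eats Q eats eats B   [B ::= eats Q eats]
south eats eats Q eats eats B => south eats eats fox eats eats B   [Q ::= fox]
south eats eats fox eats eats B => south eats eats fox eats eats south eats   [B ::= south eats]

S => Q B => south B B => south eats Q eats B => south eats B eats B => south eats eats Q eats eats B => south eats eats fox eats eats B => south eats eats fox eats eats south eats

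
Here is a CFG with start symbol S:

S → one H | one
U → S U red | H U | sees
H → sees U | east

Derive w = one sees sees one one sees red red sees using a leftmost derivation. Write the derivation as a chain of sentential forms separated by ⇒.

S ⇒ one H ⇒ one sees U ⇒ one sees H U ⇒ one sees sees U U ⇒ one sees sees S U red U ⇒ one sees sees one U red U ⇒ one sees sees one S U red red U ⇒ one sees sees one one U red red U ⇒ one sees sees one one sees red red U ⇒ one sees sees one one sees red red sees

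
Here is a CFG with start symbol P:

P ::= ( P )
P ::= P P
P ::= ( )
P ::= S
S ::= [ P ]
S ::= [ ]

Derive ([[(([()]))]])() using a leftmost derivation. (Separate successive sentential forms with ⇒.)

P ⇒ PP   [P ::= P P]
PP ⇒ (P)P   [P ::= ( P )]
(P)P ⇒ (S)P   [P ::= S]
(S)P ⇒ ([P])P   [S ::= [ P ]]
([P])P ⇒ ([S])P   [P ::= S]
([S])P ⇒ ([[P]])P   [S ::= [ P ]]
([[P]])P ⇒ ([[(P)]])P   [P ::= ( P )]
([[(P)]])P ⇒ ([[((P))]])P   [P ::= ( P )]
([[((P))]])P ⇒ ([[((S))]])P   [P ::= S]
([[((S))]])P ⇒ ([[(([P]))]])P   [S ::= [ P ]]
([[(([P]))]])P ⇒ ([[(([()]))]])P   [P ::= ( )]
([[(([()]))]])P ⇒ ([[(([()]))]])()   [P ::= ( )]

P ⇒ PP ⇒ (P)P ⇒ (S)P ⇒ ([P])P ⇒ ([S])P ⇒ ([[P]])P ⇒ ([[(P)]])P ⇒ ([[((P))]])P ⇒ ([[((S))]])P ⇒ ([[(([P]))]])P ⇒ ([[(([()]))]])P ⇒ ([[(([()]))]])()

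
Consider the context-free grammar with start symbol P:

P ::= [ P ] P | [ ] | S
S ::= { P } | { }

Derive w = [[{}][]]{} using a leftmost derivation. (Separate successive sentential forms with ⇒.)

P ⇒ [P]P ⇒ [[P]P]P ⇒ [[S]P]P ⇒ [[{}]P]P ⇒ [[{}][]]P ⇒ [[{}][]]S ⇒ [[{}][]]{}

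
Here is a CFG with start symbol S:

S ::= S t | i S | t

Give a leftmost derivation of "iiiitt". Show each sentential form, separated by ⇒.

S⇒iS⇒iSt⇒iiSt⇒iiiSt⇒iiiiSt⇒iiiitt

S ⇒ iS   [S ::= i S]
iS ⇒ iSt   [S ::= S t]
iSt ⇒ iiSt   [S ::= i S]
iiSt ⇒ iiiSt   [S ::= i S]
iiiSt ⇒ iiiiSt   [S ::= i S]
iiiiSt ⇒ iiiitt   [S ::= t]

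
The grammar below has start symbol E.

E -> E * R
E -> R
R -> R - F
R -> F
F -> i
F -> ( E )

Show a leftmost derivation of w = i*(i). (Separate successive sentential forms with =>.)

E => E*R => R*R => F*R => i*R => i*F => i*(E) => i*(R) => i*(F) => i*(i)

E => E*R   [E -> E * R]
E*R => R*R   [E -> R]
R*R => F*R   [R -> F]
F*R => i*R   [F -> i]
i*R => i*F   [R -> F]
i*F => i*(E)   [F -> ( E )]
i*(E) => i*(R)   [E -> R]
i*(R) => i*(F)   [R -> F]
i*(F) => i*(i)   [F -> i]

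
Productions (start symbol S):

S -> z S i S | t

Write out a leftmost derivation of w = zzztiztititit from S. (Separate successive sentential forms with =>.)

S => zSiS => zzSiSiS => zzzSiSiSiS => zzztiSiSiS => zzztizSiSiSiS => zzztiztiSiSiS => zzztiztitiSiS => zzztiztititiS => zzztiztititit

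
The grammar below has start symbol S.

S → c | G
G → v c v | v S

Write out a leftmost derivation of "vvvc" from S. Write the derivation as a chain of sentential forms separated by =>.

S => G   [S → G]
G => vS   [G → v S]
vS => vG   [S → G]
vG => vvS   [G → v S]
vvS => vvG   [S → G]
vvG => vvvS   [G → v S]
vvvS => vvvc   [S → c]

S=>G=>vS=>vG=>vvS=>vvG=>vvvS=>vvvc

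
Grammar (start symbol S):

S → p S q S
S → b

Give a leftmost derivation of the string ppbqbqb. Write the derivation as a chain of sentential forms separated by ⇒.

S ⇒ pSqS ⇒ ppSqSqS ⇒ ppbqSqS ⇒ ppbqbqS ⇒ ppbqbqb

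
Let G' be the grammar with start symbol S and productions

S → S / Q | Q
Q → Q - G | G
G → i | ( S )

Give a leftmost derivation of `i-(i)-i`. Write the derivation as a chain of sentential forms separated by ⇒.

S ⇒ Q ⇒ Q-G ⇒ Q-G-G ⇒ G-G-G ⇒ i-G-G ⇒ i-(S)-G ⇒ i-(Q)-G ⇒ i-(G)-G ⇒ i-(i)-G ⇒ i-(i)-i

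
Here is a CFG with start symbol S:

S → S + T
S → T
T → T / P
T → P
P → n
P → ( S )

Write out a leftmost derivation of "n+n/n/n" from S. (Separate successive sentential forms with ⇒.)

S ⇒ S+T ⇒ T+T ⇒ P+T ⇒ n+T ⇒ n+T/P ⇒ n+T/P/P ⇒ n+P/P/P ⇒ n+n/P/P ⇒ n+n/n/P ⇒ n+n/n/n

S ⇒ S+T   [S → S + T]
S+T ⇒ T+T   [S → T]
T+T ⇒ P+T   [T → P]
P+T ⇒ n+T   [P → n]
n+T ⇒ n+T/P   [T → T / P]
n+T/P ⇒ n+T/P/P   [T → T / P]
n+T/P/P ⇒ n+P/P/P   [T → P]
n+P/P/P ⇒ n+n/P/P   [P → n]
n+n/P/P ⇒ n+n/n/P   [P → n]
n+n/n/P ⇒ n+n/n/n   [P → n]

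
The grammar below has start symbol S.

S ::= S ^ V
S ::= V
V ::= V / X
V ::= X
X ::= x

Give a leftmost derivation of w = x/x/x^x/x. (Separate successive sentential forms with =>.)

S=>S^V=>V^V=>V/X^V=>V/X/X^V=>X/X/X^V=>x/X/X^V=>x/x/X^V=>x/x/x^V=>x/x/x^V/X=>x/x/x^X/X=>x/x/x^x/X=>x/x/x^x/x

S => S^V   [S ::= S ^ V]
S^V => V^V   [S ::= V]
V^V => V/X^V   [V ::= V / X]
V/X^V => V/X/X^V   [V ::= V / X]
V/X/X^V => X/X/X^V   [V ::= X]
X/X/X^V => x/X/X^V   [X ::= x]
x/X/X^V => x/x/X^V   [X ::= x]
x/x/X^V => x/x/x^V   [X ::= x]
x/x/x^V => x/x/x^V/X   [V ::= V / X]
x/x/x^V/X => x/x/x^X/X   [V ::= X]
x/x/x^X/X => x/x/x^x/X   [X ::= x]
x/x/x^x/X => x/x/x^x/x   [X ::= x]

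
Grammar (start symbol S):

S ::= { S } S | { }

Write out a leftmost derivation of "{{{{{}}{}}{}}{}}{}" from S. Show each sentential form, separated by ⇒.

S⇒{S}S⇒{{S}S}S⇒{{{S}S}S}S⇒{{{{S}S}S}S}S⇒{{{{{}}S}S}S}S⇒{{{{{}}{}}S}S}S⇒{{{{{}}{}}{}}S}S⇒{{{{{}}{}}{}}{}}S⇒{{{{{}}{}}{}}{}}{}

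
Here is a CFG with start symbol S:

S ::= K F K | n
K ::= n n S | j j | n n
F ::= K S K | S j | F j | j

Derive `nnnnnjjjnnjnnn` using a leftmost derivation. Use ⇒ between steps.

S ⇒ KFK   [S ::= K F K]
KFK ⇒ nnSFK   [K ::= n n S]
nnSFK ⇒ nnKFKFK   [S ::= K F K]
nnKFKFK ⇒ nnnnSFKFK   [K ::= n n S]
nnnnSFKFK ⇒ nnnnnFKFK   [S ::= n]
nnnnnFKFK ⇒ nnnnnFjKFK   [F ::= F j]
nnnnnFjKFK ⇒ nnnnnFjjKFK   [F ::= F j]
nnnnnFjjKFK ⇒ nnnnnjjjKFK   [F ::= j]
nnnnnjjjKFK ⇒ nnnnnjjjnnFK   [K ::= n n]
nnnnnjjjnnFK ⇒ nnnnnjjjnnjK   [F ::= j]
nnnnnjjjnnjK ⇒ nnnnnjjjnnjnnS   [K ::= n n S]
nnnnnjjjnnjnnS ⇒ nnnnnjjjnnjnnn   [S ::= n]

S⇒KFK⇒nnSFK⇒nnKFKFK⇒nnnnSFKFK⇒nnnnnFKFK⇒nnnnnFjKFK⇒nnnnnFjjKFK⇒nnnnnjjjKFK⇒nnnnnjjjnnFK⇒nnnnnjjjnnjK⇒nnnnnjjjnnjnnS⇒nnnnnjjjnnjnnn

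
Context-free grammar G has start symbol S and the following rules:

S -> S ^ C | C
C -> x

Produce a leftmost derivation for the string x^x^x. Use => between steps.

S => S^C => S^C^C => C^C^C => x^C^C => x^x^C => x^x^x

S => S^C   [S -> S ^ C]
S^C => S^C^C   [S -> S ^ C]
S^C^C => C^C^C   [S -> C]
C^C^C => x^C^C   [C -> x]
x^C^C => x^x^C   [C -> x]
x^x^C => x^x^x   [C -> x]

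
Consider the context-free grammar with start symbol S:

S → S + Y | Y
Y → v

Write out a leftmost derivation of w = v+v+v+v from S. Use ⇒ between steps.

S ⇒ S+Y ⇒ S+Y+Y ⇒ S+Y+Y+Y ⇒ Y+Y+Y+Y ⇒ v+Y+Y+Y ⇒ v+v+Y+Y ⇒ v+v+v+Y ⇒ v+v+v+v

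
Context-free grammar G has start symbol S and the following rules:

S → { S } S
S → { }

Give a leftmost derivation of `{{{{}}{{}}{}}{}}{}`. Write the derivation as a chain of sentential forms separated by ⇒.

S ⇒ {S}S ⇒ {{S}S}S ⇒ {{{S}S}S}S ⇒ {{{{}}S}S}S ⇒ {{{{}}{S}S}S}S ⇒ {{{{}}{{}}S}S}S ⇒ {{{{}}{{}}{}}S}S ⇒ {{{{}}{{}}{}}{}}S ⇒ {{{{}}{{}}{}}{}}{}

S ⇒ {S}S   [S → { S } S]
{S}S ⇒ {{S}S}S   [S → { S } S]
{{S}S}S ⇒ {{{S}S}S}S   [S → { S } S]
{{{S}S}S}S ⇒ {{{{}}S}S}S   [S → { }]
{{{{}}S}S}S ⇒ {{{{}}{S}S}S}S   [S → { S } S]
{{{{}}{S}S}S}S ⇒ {{{{}}{{}}S}S}S   [S → { }]
{{{{}}{{}}S}S}S ⇒ {{{{}}{{}}{}}S}S   [S → { }]
{{{{}}{{}}{}}S}S ⇒ {{{{}}{{}}{}}{}}S   [S → { }]
{{{{}}{{}}{}}{}}S ⇒ {{{{}}{{}}{}}{}}{}   [S → { }]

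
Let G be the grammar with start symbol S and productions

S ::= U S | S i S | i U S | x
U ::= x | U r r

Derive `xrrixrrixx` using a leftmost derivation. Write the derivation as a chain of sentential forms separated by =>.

S=>US=>UrrS=>xrrS=>xrriUS=>xrriUrrS=>xrrixrrS=>xrrixrriUS=>xrrixrrixS=>xrrixrrixx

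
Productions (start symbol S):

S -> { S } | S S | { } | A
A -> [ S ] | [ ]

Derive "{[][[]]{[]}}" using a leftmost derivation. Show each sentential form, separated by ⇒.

S ⇒ {S}   [S -> { S }]
{S} ⇒ {SS}   [S -> S S]
{SS} ⇒ {SSS}   [S -> S S]
{SSS} ⇒ {ASS}   [S -> A]
{ASS} ⇒ {[]SS}   [A -> [ ]]
{[]SS} ⇒ {[]AS}   [S -> A]
{[]AS} ⇒ {[][S]S}   [A -> [ S ]]
{[][S]S} ⇒ {[][A]S}   [S -> A]
{[][A]S} ⇒ {[][[]]S}   [A -> [ ]]
{[][[]]S} ⇒ {[][[]]{S}}   [S -> { S }]
{[][[]]{S}} ⇒ {[][[]]{A}}   [S -> A]
{[][[]]{A}} ⇒ {[][[]]{[]}}   [A -> [ ]]

S ⇒ {S} ⇒ {SS} ⇒ {SSS} ⇒ {ASS} ⇒ {[]SS} ⇒ {[]AS} ⇒ {[][S]S} ⇒ {[][A]S} ⇒ {[][[]]S} ⇒ {[][[]]{S}} ⇒ {[][[]]{A}} ⇒ {[][[]]{[]}}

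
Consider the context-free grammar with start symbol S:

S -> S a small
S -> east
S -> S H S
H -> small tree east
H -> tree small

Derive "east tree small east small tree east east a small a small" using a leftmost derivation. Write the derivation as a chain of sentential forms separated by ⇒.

S ⇒ S a small ⇒ S a small a small ⇒ S H S a small a small ⇒ S H S H S a small a small ⇒ east H S H S a small a small ⇒ east tree small S H S a small a small ⇒ east tree small east H S a small a small ⇒ east tree small east small tree east S a small a small ⇒ east tree small east small tree east east a small a small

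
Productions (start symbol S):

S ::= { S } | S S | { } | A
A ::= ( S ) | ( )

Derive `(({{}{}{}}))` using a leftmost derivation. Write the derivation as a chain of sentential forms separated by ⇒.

S ⇒ A   [S ::= A]
A ⇒ (S)   [A ::= ( S )]
(S) ⇒ (A)   [S ::= A]
(A) ⇒ ((S))   [A ::= ( S )]
((S)) ⇒ (({S}))   [S ::= { S }]
(({S})) ⇒ (({SS}))   [S ::= S S]
(({SS})) ⇒ (({{}S}))   [S ::= { }]
(({{}S})) ⇒ (({{}SS}))   [S ::= S S]
(({{}SS})) ⇒ (({{}{}S}))   [S ::= { }]
(({{}{}S})) ⇒ (({{}{}{}}))   [S ::= { }]

S ⇒ A ⇒ (S) ⇒ (A) ⇒ ((S)) ⇒ (({S})) ⇒ (({SS})) ⇒ (({{}S})) ⇒ (({{}SS})) ⇒ (({{}{}S})) ⇒ (({{}{}{}}))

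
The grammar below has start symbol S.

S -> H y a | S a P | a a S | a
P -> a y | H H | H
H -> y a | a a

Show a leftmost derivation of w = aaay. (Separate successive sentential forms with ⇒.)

S ⇒ SaP ⇒ aaP ⇒ aaay

S ⇒ SaP   [S -> S a P]
SaP ⇒ aaP   [S -> a]
aaP ⇒ aaay   [P -> a y]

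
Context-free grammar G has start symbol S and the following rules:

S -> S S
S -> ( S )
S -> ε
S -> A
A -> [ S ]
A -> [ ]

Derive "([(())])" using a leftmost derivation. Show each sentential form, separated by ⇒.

S ⇒ SS ⇒ SSS ⇒ SSSS ⇒ (S)SSS ⇒ (A)SSS ⇒ ([S])SSS ⇒ ([SS])SSS ⇒ ([(S)S])SSS ⇒ ([((S))S])SSS ⇒ ([(())S])SSS ⇒ ([(())])SSS ⇒ ([(())])SS ⇒ ([(())])S ⇒ ([(())])

S ⇒ SS   [S -> S S]
SS ⇒ SSS   [S -> S S]
SSS ⇒ SSSS   [S -> S S]
SSSS ⇒ (S)SSS   [S -> ( S )]
(S)SSS ⇒ (A)SSS   [S -> A]
(A)SSS ⇒ ([S])SSS   [A -> [ S ]]
([S])SSS ⇒ ([SS])SSS   [S -> S S]
([SS])SSS ⇒ ([(S)S])SSS   [S -> ( S )]
([(S)S])SSS ⇒ ([((S))S])SSS   [S -> ( S )]
([((S))S])SSS ⇒ ([(())S])SSS   [S -> ε]
([(())S])SSS ⇒ ([(())])SSS   [S -> ε]
([(())])SSS ⇒ ([(())])SS   [S -> ε]
([(())])SS ⇒ ([(())])S   [S -> ε]
([(())])S ⇒ ([(())])   [S -> ε]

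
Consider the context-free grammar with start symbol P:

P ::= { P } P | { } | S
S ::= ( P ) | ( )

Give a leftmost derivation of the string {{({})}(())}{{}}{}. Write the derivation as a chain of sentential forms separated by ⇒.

P ⇒ {P}P ⇒ {{P}P}P ⇒ {{S}P}P ⇒ {{(P)}P}P ⇒ {{({})}P}P ⇒ {{({})}S}P ⇒ {{({})}(P)}P ⇒ {{({})}(S)}P ⇒ {{({})}(())}P ⇒ {{({})}(())}{P}P ⇒ {{({})}(())}{{}}P ⇒ {{({})}(())}{{}}{}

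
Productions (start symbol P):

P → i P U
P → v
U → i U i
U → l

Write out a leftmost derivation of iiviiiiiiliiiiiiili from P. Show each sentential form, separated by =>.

P => iPU => iiPUU => iivUU => iiviUiU => iiviiUiiU => iiviiiUiiiU => iiviiiiUiiiiU => iiviiiiiUiiiiiU => iiviiiiiiUiiiiiiU => iiviiiiiiliiiiiiU => iiviiiiiiliiiiiiiUi => iiviiiiiiliiiiiiili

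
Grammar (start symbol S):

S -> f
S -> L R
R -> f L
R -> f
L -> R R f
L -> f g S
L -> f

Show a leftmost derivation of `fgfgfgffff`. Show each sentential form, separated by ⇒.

S ⇒ LR   [S -> L R]
LR ⇒ fgSR   [L -> f g S]
fgSR ⇒ fgLRR   [S -> L R]
fgLRR ⇒ fgfgSRR   [L -> f g S]
fgfgSRR ⇒ fgfgLRRR   [S -> L R]
fgfgLRRR ⇒ fgfgfgSRRR   [L -> f g S]
fgfgfgSRRR ⇒ fgfgfgfRRR   [S -> f]
fgfgfgfRRR ⇒ fgfgfgffRR   [R -> f]
fgfgfgffRR ⇒ fgfgfgfffR   [R -> f]
fgfgfgfffR ⇒ fgfgfgffff   [R -> f]

S⇒LR⇒fgSR⇒fgLRR⇒fgfgSRR⇒fgfgLRRR⇒fgfgfgSRRR⇒fgfgfgfRRR⇒fgfgfgffRR⇒fgfgfgfffR⇒fgfgfgffff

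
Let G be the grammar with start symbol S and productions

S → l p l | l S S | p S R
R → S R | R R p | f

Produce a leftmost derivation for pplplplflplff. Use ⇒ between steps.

S⇒pSR⇒ppSRR⇒pplSSRR⇒pplpSRSRR⇒pplplplRSRR⇒pplplplfSRR⇒pplplplflplRR⇒pplplplflplfR⇒pplplplflplff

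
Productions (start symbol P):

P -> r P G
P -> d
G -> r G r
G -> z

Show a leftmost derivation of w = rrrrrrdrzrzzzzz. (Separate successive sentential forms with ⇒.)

P ⇒ rPG   [P -> r P G]
rPG ⇒ rrPGG   [P -> r P G]
rrPGG ⇒ rrrPGGG   [P -> r P G]
rrrPGGG ⇒ rrrrPGGGG   [P -> r P G]
rrrrPGGGG ⇒ rrrrrPGGGGG   [P -> r P G]
rrrrrPGGGGG ⇒ rrrrrrPGGGGGG   [P -> r P G]
rrrrrrPGGGGGG ⇒ rrrrrrdGGGGGG   [P -> d]
rrrrrrdGGGGGG ⇒ rrrrrrdrGrGGGGG   [G -> r G r]
rrrrrrdrGrGGGGG ⇒ rrrrrrdrzrGGGGG   [G -> z]
rrrrrrdrzrGGGGG ⇒ rrrrrrdrzrzGGGG   [G -> z]
rrrrrrdrzrzGGGG ⇒ rrrrrrdrzrzzGGG   [G -> z]
rrrrrrdrzrzzGGG ⇒ rrrrrrdrzrzzzGG   [G -> z]
rrrrrrdrzrzzzGG ⇒ rrrrrrdrzrzzzzG   [G -> z]
rrrrrrdrzrzzzzG ⇒ rrrrrrdrzrzzzzz   [G -> z]

P ⇒ rPG ⇒ rrPGG ⇒ rrrPGGG ⇒ rrrrPGGGG ⇒ rrrrrPGGGGG ⇒ rrrrrrPGGGGGG ⇒ rrrrrrdGGGGGG ⇒ rrrrrrdrGrGGGGG ⇒ rrrrrrdrzrGGGGG ⇒ rrrrrrdrzrzGGGG ⇒ rrrrrrdrzrzzGGG ⇒ rrrrrrdrzrzzzGG ⇒ rrrrrrdrzrzzzzG ⇒ rrrrrrdrzrzzzzz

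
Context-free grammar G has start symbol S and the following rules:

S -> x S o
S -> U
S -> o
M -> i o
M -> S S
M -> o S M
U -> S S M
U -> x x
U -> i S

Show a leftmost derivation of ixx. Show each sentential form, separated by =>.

S => U => iS => iU => ixx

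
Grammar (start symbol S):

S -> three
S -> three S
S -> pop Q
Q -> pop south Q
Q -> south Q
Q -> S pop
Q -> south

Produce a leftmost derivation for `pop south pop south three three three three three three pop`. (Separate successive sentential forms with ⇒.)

S ⇒ pop Q   [S -> pop Q]
pop Q ⇒ pop south Q   [Q -> south Q]
pop south Q ⇒ pop south pop south Q   [Q -> pop south Q]
pop south pop south Q ⇒ pop south pop south S pop   [Q -> S pop]
pop south pop south S pop ⇒ pop south pop south three S pop   [S -> three S]
pop south pop south three S pop ⇒ pop south pop south three three S pop   [S -> three S]
pop south pop south three three S pop ⇒ pop south pop south three three three S pop   [S -> three S]
pop south pop south three three three S pop ⇒ pop south pop south three three three three S pop   [S -> three S]
pop south pop south three three three three S pop ⇒ pop south pop south three three three three three S pop   [S -> three S]
pop south pop south three three three three three S pop ⇒ pop south pop south three three three three three three pop   [S -> three]

S ⇒ pop Q ⇒ pop south Q ⇒ pop south pop south Q ⇒ pop south pop south S pop ⇒ pop south pop south three S pop ⇒ pop south pop south three three S pop ⇒ pop south pop south three three three S pop ⇒ pop south pop south three three three three S pop ⇒ pop south pop south three three three three three S pop ⇒ pop south pop south three three three three three three pop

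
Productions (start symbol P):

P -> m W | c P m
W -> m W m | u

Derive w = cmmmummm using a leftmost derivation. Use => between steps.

P => cPm => cmWm => cmmWmm => cmmmWmmm => cmmmummm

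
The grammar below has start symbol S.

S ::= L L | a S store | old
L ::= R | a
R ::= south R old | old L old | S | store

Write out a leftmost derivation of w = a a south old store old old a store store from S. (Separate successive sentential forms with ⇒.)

S ⇒ a S store ⇒ a a S store store ⇒ a a L L store store ⇒ a a R L store store ⇒ a a south R old L store store ⇒ a a south old L old old L store store ⇒ a a south old R old old L store store ⇒ a a south old store old old L store store ⇒ a a south old store old old a store store

S ⇒ a S store   [S ::= a S store]
a S store ⇒ a a S store store   [S ::= a S store]
a a S store store ⇒ a a L L store store   [S ::= L L]
a a L L store store ⇒ a a R L store store   [L ::= R]
a a R L store store ⇒ a a south R old L store store   [R ::= south R old]
a a south R old L store store ⇒ a a south old L old old L store store   [R ::= old L old]
a a south old L old old L store store ⇒ a a south old R old old L store store   [L ::= R]
a a south old R old old L store store ⇒ a a south old store old old L store store   [R ::= store]
a a south old store old old L store store ⇒ a a south old store old old a store store   [L ::= a]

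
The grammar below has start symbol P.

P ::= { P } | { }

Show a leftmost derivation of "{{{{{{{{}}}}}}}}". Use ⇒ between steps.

P ⇒ {P}   [P ::= { P }]
{P} ⇒ {{P}}   [P ::= { P }]
{{P}} ⇒ {{{P}}}   [P ::= { P }]
{{{P}}} ⇒ {{{{P}}}}   [P ::= { P }]
{{{{P}}}} ⇒ {{{{{P}}}}}   [P ::= { P }]
{{{{{P}}}}} ⇒ {{{{{{P}}}}}}   [P ::= { P }]
{{{{{{P}}}}}} ⇒ {{{{{{{P}}}}}}}   [P ::= { P }]
{{{{{{{P}}}}}}} ⇒ {{{{{{{{}}}}}}}}   [P ::= { }]

P ⇒ {P} ⇒ {{P}} ⇒ {{{P}}} ⇒ {{{{P}}}} ⇒ {{{{{P}}}}} ⇒ {{{{{{P}}}}}} ⇒ {{{{{{{P}}}}}}} ⇒ {{{{{{{{}}}}}}}}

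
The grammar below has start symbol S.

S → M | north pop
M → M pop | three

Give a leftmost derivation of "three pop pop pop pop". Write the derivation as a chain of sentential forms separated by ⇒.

S ⇒ M ⇒ M pop ⇒ M pop pop ⇒ M pop pop pop ⇒ M pop pop pop pop ⇒ three pop pop pop pop

S ⇒ M   [S → M]
M ⇒ M pop   [M → M pop]
M pop ⇒ M pop pop   [M → M pop]
M pop pop ⇒ M pop pop pop   [M → M pop]
M pop pop pop ⇒ M pop pop pop pop   [M → M pop]
M pop pop pop pop ⇒ three pop pop pop pop   [M → three]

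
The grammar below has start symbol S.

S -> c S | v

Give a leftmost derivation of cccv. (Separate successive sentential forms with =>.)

S => cS => ccS => cccS => cccv

S => cS   [S -> c S]
cS => ccS   [S -> c S]
ccS => cccS   [S -> c S]
cccS => cccv   [S -> v]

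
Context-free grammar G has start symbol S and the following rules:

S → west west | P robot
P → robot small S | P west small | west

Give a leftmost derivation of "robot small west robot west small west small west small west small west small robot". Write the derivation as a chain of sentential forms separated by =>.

S => P robot   [S → P robot]
P robot => P west small robot   [P → P west small]
P west small robot => P west small west small robot   [P → P west small]
P west small west small robot => P west small west small west small robot   [P → P west small]
P west small west small west small robot => P west small west small west small west small robot   [P → P west small]
P west small west small west small west small robot => P west small west small west small west small west small robot   [P → P west small]
P west small west small west small west small west small robot => robot small S west small west small west small west small west small robot   [P → robot small S]
robot small S west small west small west small west small west small robot => robot small P robot west small west small west small west small west small robot   [S → P robot]
robot small P robot west small west small west small west small west small robot => robot small west robot west small west small west small west small west small robot   [P → west]

S => P robot => P west small robot => P west small west small robot => P west small west small west small robot => P west small west small west small west small robot => P west small west small west small west small west small robot => robot small S west small west small west small west small west small robot => robot small P robot west small west small west small west small west small robot => robot small west robot west small west small west small west small west small robot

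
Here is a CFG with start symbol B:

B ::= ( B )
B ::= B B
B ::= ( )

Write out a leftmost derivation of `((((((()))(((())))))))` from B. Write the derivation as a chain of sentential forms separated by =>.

B=>(B)=>((B))=>(((B)))=>((((B))))=>((((BB))))=>(((((B)B))))=>((((((B))B))))=>((((((()))B))))=>((((((()))(B)))))=>((((((()))((B))))))=>((((((()))(((B)))))))=>((((((()))(((())))))))

B => (B)   [B ::= ( B )]
(B) => ((B))   [B ::= ( B )]
((B)) => (((B)))   [B ::= ( B )]
(((B))) => ((((B))))   [B ::= ( B )]
((((B)))) => ((((BB))))   [B ::= B B]
((((BB)))) => (((((B)B))))   [B ::= ( B )]
(((((B)B)))) => ((((((B))B))))   [B ::= ( B )]
((((((B))B)))) => ((((((()))B))))   [B ::= ( )]
((((((()))B)))) => ((((((()))(B)))))   [B ::= ( B )]
((((((()))(B))))) => ((((((()))((B))))))   [B ::= ( B )]
((((((()))((B)))))) => ((((((()))(((B)))))))   [B ::= ( B )]
((((((()))(((B))))))) => ((((((()))(((())))))))   [B ::= ( )]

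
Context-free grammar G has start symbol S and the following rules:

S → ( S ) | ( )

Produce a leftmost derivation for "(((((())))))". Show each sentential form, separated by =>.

S=>(S)=>((S))=>(((S)))=>((((S))))=>(((((S)))))=>(((((())))))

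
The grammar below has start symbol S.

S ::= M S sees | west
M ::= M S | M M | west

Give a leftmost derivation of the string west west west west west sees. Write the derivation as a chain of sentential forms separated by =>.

S => M S sees => M S S sees => M S S S sees => M M S S S sees => west M S S S sees => west west S S S sees => west west west S S sees => west west west west S sees => west west west west west sees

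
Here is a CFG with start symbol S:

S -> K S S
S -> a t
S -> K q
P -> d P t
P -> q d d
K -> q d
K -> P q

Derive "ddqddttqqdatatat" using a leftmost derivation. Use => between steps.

S => KSS   [S -> K S S]
KSS => PqSS   [K -> P q]
PqSS => dPtqSS   [P -> d P t]
dPtqSS => ddPttqSS   [P -> d P t]
ddPttqSS => ddqddttqSS   [P -> q d d]
ddqddttqSS => ddqddttqKSSS   [S -> K S S]
ddqddttqKSSS => ddqddttqqdSSS   [K -> q d]
ddqddttqqdSSS => ddqddttqqdatSS   [S -> a t]
ddqddttqqdatSS => ddqddttqqdatatS   [S -> a t]
ddqddttqqdatatS => ddqddttqqdatatat   [S -> a t]

S => KSS => PqSS => dPtqSS => ddPttqSS => ddqddttqSS => ddqddttqKSSS => ddqddttqqdSSS => ddqddttqqdatSS => ddqddttqqdatatS => ddqddttqqdatatat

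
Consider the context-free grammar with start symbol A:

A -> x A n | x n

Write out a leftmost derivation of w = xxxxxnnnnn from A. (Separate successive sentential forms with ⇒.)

A ⇒ xAn   [A -> x A n]
xAn ⇒ xxAnn   [A -> x A n]
xxAnn ⇒ xxxAnnn   [A -> x A n]
xxxAnnn ⇒ xxxxAnnnn   [A -> x A n]
xxxxAnnnn ⇒ xxxxxnnnnn   [A -> x n]

A ⇒ xAn ⇒ xxAnn ⇒ xxxAnnn ⇒ xxxxAnnnn ⇒ xxxxxnnnnn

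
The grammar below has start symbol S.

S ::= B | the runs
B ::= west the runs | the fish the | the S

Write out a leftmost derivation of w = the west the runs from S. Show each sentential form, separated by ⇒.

S ⇒ B ⇒ the S ⇒ the B ⇒ the west the runs

S ⇒ B   [S ::= B]
B ⇒ the S   [B ::= the S]
the S ⇒ the B   [S ::= B]
the B ⇒ the west the runs   [B ::= west the runs]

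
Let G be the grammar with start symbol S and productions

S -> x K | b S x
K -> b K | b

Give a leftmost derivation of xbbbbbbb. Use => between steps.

S => xK => xbK => xbbK => xbbbK => xbbbbK => xbbbbbK => xbbbbbbK => xbbbbbbb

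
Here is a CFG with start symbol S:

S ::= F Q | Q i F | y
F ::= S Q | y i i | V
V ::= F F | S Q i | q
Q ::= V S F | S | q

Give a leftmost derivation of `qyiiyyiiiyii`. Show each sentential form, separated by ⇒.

S ⇒ QiF ⇒ VSFiF ⇒ FFSFiF ⇒ VFSFiF ⇒ qFSFiF ⇒ qyiiSFiF ⇒ qyiiyFiF ⇒ qyiiyyiiiF ⇒ qyiiyyiiiyii

S ⇒ QiF   [S ::= Q i F]
QiF ⇒ VSFiF   [Q ::= V S F]
VSFiF ⇒ FFSFiF   [V ::= F F]
FFSFiF ⇒ VFSFiF   [F ::= V]
VFSFiF ⇒ qFSFiF   [V ::= q]
qFSFiF ⇒ qyiiSFiF   [F ::= y i i]
qyiiSFiF ⇒ qyiiyFiF   [S ::= y]
qyiiyFiF ⇒ qyiiyyiiiF   [F ::= y i i]
qyiiyyiiiF ⇒ qyiiyyiiiyii   [F ::= y i i]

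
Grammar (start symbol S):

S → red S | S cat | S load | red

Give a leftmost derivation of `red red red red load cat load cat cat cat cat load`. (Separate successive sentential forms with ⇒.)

S ⇒ S load   [S → S load]
S load ⇒ S cat load   [S → S cat]
S cat load ⇒ S cat cat load   [S → S cat]
S cat cat load ⇒ S cat cat cat load   [S → S cat]
S cat cat cat load ⇒ red S cat cat cat load   [S → red S]
red S cat cat cat load ⇒ red S cat cat cat cat load   [S → S cat]
red S cat cat cat cat load ⇒ red red S cat cat cat cat load   [S → red S]
red red S cat cat cat cat load ⇒ red red S load cat cat cat cat load   [S → S load]
red red S load cat cat cat cat load ⇒ red red red S load cat cat cat cat load   [S → red S]
red red red S load cat cat cat cat load ⇒ red red red S cat load cat cat cat cat load   [S → S cat]
red red red S cat load cat cat cat cat load ⇒ red red red S load cat load cat cat cat cat load   [S → S load]
red red red S load cat load cat cat cat cat load ⇒ red red red red load cat load cat cat cat cat load   [S → red]

S ⇒ S load ⇒ S cat load ⇒ S cat cat load ⇒ S cat cat cat load ⇒ red S cat cat cat load ⇒ red S cat cat cat cat load ⇒ red red S cat cat cat cat load ⇒ red red S load cat cat cat cat load ⇒ red red red S load cat cat cat cat load ⇒ red red red S cat load cat cat cat cat load ⇒ red red red S load cat load cat cat cat cat load ⇒ red red red red load cat load cat cat cat cat load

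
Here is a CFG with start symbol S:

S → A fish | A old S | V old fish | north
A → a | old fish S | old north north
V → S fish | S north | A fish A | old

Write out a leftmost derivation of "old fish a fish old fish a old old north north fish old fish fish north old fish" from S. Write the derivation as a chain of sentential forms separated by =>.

S => V old fish => S north old fish => A fish north old fish => old fish S fish north old fish => old fish V old fish fish north old fish => old fish A fish A old fish fish north old fish => old fish a fish A old fish fish north old fish => old fish a fish old fish S old fish fish north old fish => old fish a fish old fish A old S old fish fish north old fish => old fish a fish old fish a old S old fish fish north old fish => old fish a fish old fish a old A fish old fish fish north old fish => old fish a fish old fish a old old north north fish old fish fish north old fish

S => V old fish   [S → V old fish]
V old fish => S north old fish   [V → S north]
S north old fish => A fish north old fish   [S → A fish]
A fish north old fish => old fish S fish north old fish   [A → old fish S]
old fish S fish north old fish => old fish V old fish fish north old fish   [S → V old fish]
old fish V old fish fish north old fish => old fish A fish A old fish fish north old fish   [V → A fish A]
old fish A fish A old fish fish north old fish => old fish a fish A old fish fish north old fish   [A → a]
old fish a fish A old fish fish north old fish => old fish a fish old fish S old fish fish north old fish   [A → old fish S]
old fish a fish old fish S old fish fish north old fish => old fish a fish old fish A old S old fish fish north old fish   [S → A old S]
old fish a fish old fish A old S old fish fish north old fish => old fish a fish old fish a old S old fish fish north old fish   [A → a]
old fish a fish old fish a old S old fish fish north old fish => old fish a fish old fish a old A fish old fish fish north old fish   [S → A fish]
old fish a fish old fish a old A fish old fish fish north old fish => old fish a fish old fish a old old north north fish old fish fish north old fish   [A → old north north]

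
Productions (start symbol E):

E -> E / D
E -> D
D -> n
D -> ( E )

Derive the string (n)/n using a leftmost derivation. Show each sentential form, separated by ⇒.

E ⇒ E/D   [E -> E / D]
E/D ⇒ D/D   [E -> D]
D/D ⇒ (E)/D   [D -> ( E )]
(E)/D ⇒ (D)/D   [E -> D]
(D)/D ⇒ (n)/D   [D -> n]
(n)/D ⇒ (n)/n   [D -> n]

E ⇒ E/D ⇒ D/D ⇒ (E)/D ⇒ (D)/D ⇒ (n)/D ⇒ (n)/n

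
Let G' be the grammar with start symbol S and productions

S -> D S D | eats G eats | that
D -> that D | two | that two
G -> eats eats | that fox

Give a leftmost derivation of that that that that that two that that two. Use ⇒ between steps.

S ⇒ D S D   [S -> D S D]
D S D ⇒ that D S D   [D -> that D]
that D S D ⇒ that that D S D   [D -> that D]
that that D S D ⇒ that that that D S D   [D -> that D]
that that that D S D ⇒ that that that that D S D   [D -> that D]
that that that that D S D ⇒ that that that that that two S D   [D -> that two]
that that that that that two S D ⇒ that that that that that two that D   [S -> that]
that that that that that two that D ⇒ that that that that that two that that D   [D -> that D]
that that that that that two that that D ⇒ that that that that that two that that two   [D -> two]

S ⇒ D S D ⇒ that D S D ⇒ that that D S D ⇒ that that that D S D ⇒ that that that that D S D ⇒ that that that that that two S D ⇒ that that that that that two that D ⇒ that that that that that two that that D ⇒ that that that that that two that that two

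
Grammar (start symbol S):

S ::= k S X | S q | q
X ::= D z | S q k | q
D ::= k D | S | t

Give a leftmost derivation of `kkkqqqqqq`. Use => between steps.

S => kSX => kSqX => kSqqX => kkSXqqX => kkkSXXqqX => kkkqXXqqX => kkkqqXqqX => kkkqqqqqX => kkkqqqqqq

S => kSX   [S ::= k S X]
kSX => kSqX   [S ::= S q]
kSqX => kSqqX   [S ::= S q]
kSqqX => kkSXqqX   [S ::= k S X]
kkSXqqX => kkkSXXqqX   [S ::= k S X]
kkkSXXqqX => kkkqXXqqX   [S ::= q]
kkkqXXqqX => kkkqqXqqX   [X ::= q]
kkkqqXqqX => kkkqqqqqX   [X ::= q]
kkkqqqqqX => kkkqqqqqq   [X ::= q]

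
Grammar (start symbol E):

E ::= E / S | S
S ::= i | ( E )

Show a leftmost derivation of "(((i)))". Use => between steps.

E => S   [E ::= S]
S => (E)   [S ::= ( E )]
(E) => (S)   [E ::= S]
(S) => ((E))   [S ::= ( E )]
((E)) => ((S))   [E ::= S]
((S)) => (((E)))   [S ::= ( E )]
(((E))) => (((S)))   [E ::= S]
(((S))) => (((i)))   [S ::= i]

E => S => (E) => (S) => ((E)) => ((S)) => (((E))) => (((S))) => (((i)))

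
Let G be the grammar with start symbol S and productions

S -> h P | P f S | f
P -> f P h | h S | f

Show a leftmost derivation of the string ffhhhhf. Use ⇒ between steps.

S ⇒ PfS   [S -> P f S]
PfS ⇒ ffS   [P -> f]
ffS ⇒ ffhP   [S -> h P]
ffhP ⇒ ffhhS   [P -> h S]
ffhhS ⇒ ffhhhP   [S -> h P]
ffhhhP ⇒ ffhhhhS   [P -> h S]
ffhhhhS ⇒ ffhhhhf   [S -> f]

S ⇒ PfS ⇒ ffS ⇒ ffhP ⇒ ffhhS ⇒ ffhhhP ⇒ ffhhhhS ⇒ ffhhhhf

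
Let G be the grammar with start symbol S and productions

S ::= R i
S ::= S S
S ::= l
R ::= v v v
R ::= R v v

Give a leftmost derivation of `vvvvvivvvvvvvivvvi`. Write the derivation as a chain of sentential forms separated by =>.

S => SS   [S ::= S S]
SS => RiS   [S ::= R i]
RiS => RvviS   [R ::= R v v]
RvviS => vvvvviS   [R ::= v v v]
vvvvviS => vvvvviSS   [S ::= S S]
vvvvviSS => vvvvviRiS   [S ::= R i]
vvvvviRiS => vvvvviRvviS   [R ::= R v v]
vvvvviRvviS => vvvvviRvvvviS   [R ::= R v v]
vvvvviRvvvviS => vvvvvivvvvvvviS   [R ::= v v v]
vvvvvivvvvvvviS => vvvvvivvvvvvviRi   [S ::= R i]
vvvvvivvvvvvviRi => vvvvvivvvvvvvivvvi   [R ::= v v v]

S => SS => RiS => RvviS => vvvvviS => vvvvviSS => vvvvviRiS => vvvvviRvviS => vvvvviRvvvviS => vvvvvivvvvvvviS => vvvvvivvvvvvviRi => vvvvvivvvvvvvivvvi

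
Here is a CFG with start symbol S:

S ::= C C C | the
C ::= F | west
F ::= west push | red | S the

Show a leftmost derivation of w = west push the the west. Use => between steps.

S => C C C   [S ::= C C C]
C C C => F C C   [C ::= F]
F C C => west push C C   [F ::= west push]
west push C C => west push F C   [C ::= F]
west push F C => west push S the C   [F ::= S the]
west push S the C => west push the the C   [S ::= the]
west push the the C => west push the the west   [C ::= west]

S => C C C => F C C => west push C C => west push F C => west push S the C => west push the the C => west push the the west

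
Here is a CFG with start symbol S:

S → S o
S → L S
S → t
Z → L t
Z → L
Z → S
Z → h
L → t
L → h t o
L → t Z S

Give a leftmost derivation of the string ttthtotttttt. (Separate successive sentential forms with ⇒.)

S ⇒ LS   [S → L S]
LS ⇒ tZSS   [L → t Z S]
tZSS ⇒ tLtSS   [Z → L t]
tLtSS ⇒ ttZStSS   [L → t Z S]
ttZStSS ⇒ ttLStSS   [Z → L]
ttLStSS ⇒ tttZSStSS   [L → t Z S]
tttZSStSS ⇒ tttLtSStSS   [Z → L t]
tttLtSStSS ⇒ ttthtotSStSS   [L → h t o]
ttthtotSStSS ⇒ ttthtottStSS   [S → t]
ttthtottStSS ⇒ ttthtottttSS   [S → t]
ttthtottttSS ⇒ ttthtotttttS   [S → t]
ttthtotttttS ⇒ ttthtotttttt   [S → t]

S ⇒ LS ⇒ tZSS ⇒ tLtSS ⇒ ttZStSS ⇒ ttLStSS ⇒ tttZSStSS ⇒ tttLtSStSS ⇒ ttthtotSStSS ⇒ ttthtottStSS ⇒ ttthtottttSS ⇒ ttthtotttttS ⇒ ttthtotttttt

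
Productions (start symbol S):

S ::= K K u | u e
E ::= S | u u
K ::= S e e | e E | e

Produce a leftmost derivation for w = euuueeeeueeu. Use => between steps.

S => KKu => eEKu => euuKu => euuSeeu => euuKKueeu => euuSeeKueeu => euuueeeKueeu => euuueeeeueeu

S => KKu   [S ::= K K u]
KKu => eEKu   [K ::= e E]
eEKu => euuKu   [E ::= u u]
euuKu => euuSeeu   [K ::= S e e]
euuSeeu => euuKKueeu   [S ::= K K u]
euuKKueeu => euuSeeKueeu   [K ::= S e e]
euuSeeKueeu => euuueeeKueeu   [S ::= u e]
euuueeeKueeu => euuueeeeueeu   [K ::= e]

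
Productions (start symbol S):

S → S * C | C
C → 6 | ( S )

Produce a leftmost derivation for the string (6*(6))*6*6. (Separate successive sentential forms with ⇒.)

S⇒S*C⇒S*C*C⇒C*C*C⇒(S)*C*C⇒(S*C)*C*C⇒(C*C)*C*C⇒(6*C)*C*C⇒(6*(S))*C*C⇒(6*(C))*C*C⇒(6*(6))*C*C⇒(6*(6))*6*C⇒(6*(6))*6*6

S ⇒ S*C   [S → S * C]
S*C ⇒ S*C*C   [S → S * C]
S*C*C ⇒ C*C*C   [S → C]
C*C*C ⇒ (S)*C*C   [C → ( S )]
(S)*C*C ⇒ (S*C)*C*C   [S → S * C]
(S*C)*C*C ⇒ (C*C)*C*C   [S → C]
(C*C)*C*C ⇒ (6*C)*C*C   [C → 6]
(6*C)*C*C ⇒ (6*(S))*C*C   [C → ( S )]
(6*(S))*C*C ⇒ (6*(C))*C*C   [S → C]
(6*(C))*C*C ⇒ (6*(6))*C*C   [C → 6]
(6*(6))*C*C ⇒ (6*(6))*6*C   [C → 6]
(6*(6))*6*C ⇒ (6*(6))*6*6   [C → 6]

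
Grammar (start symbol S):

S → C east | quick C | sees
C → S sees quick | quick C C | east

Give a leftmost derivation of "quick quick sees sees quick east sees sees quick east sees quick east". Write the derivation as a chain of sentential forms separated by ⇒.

S ⇒ C east   [S → C east]
C east ⇒ S sees quick east   [C → S sees quick]
S sees quick east ⇒ C east sees quick east   [S → C east]
C east sees quick east ⇒ quick C C east sees quick east   [C → quick C C]
quick C C east sees quick east ⇒ quick quick C C C east sees quick east   [C → quick C C]
quick quick C C C east sees quick east ⇒ quick quick S sees quick C C east sees quick east   [C → S sees quick]
quick quick S sees quick C C east sees quick east ⇒ quick quick sees sees quick C C east sees quick east   [S → sees]
quick quick sees sees quick C C east sees quick east ⇒ quick quick sees sees quick east C east sees quick east   [C → east]
quick quick sees sees quick east C east sees quick east ⇒ quick quick sees sees quick east S sees quick east sees quick east   [C → S sees quick]
quick quick sees sees quick east S sees quick east sees quick east ⇒ quick quick sees sees quick east sees sees quick east sees quick east   [S → sees]

S ⇒ C east ⇒ S sees quick east ⇒ C east sees quick east ⇒ quick C C east sees quick east ⇒ quick quick C C C east sees quick east ⇒ quick quick S sees quick C C east sees quick east ⇒ quick quick sees sees quick C C east sees quick east ⇒ quick quick sees sees quick east C east sees quick east ⇒ quick quick sees sees quick east S sees quick east sees quick east ⇒ quick quick sees sees quick east sees sees quick east sees quick east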